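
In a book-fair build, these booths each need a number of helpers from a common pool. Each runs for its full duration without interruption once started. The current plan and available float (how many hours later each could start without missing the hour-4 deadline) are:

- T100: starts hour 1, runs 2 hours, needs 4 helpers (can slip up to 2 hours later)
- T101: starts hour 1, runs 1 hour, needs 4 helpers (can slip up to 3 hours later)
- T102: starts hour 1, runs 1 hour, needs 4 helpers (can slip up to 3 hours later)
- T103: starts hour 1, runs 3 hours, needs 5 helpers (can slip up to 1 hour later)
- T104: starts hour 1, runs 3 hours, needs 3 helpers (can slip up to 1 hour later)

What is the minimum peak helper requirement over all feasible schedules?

12

Early-start (T100@1, T101@1, T102@1, T103@1, T104@1) gives peak 20: h1:20  h2:12  h3:8  h4:0.
Shift T103→2, T104→2.
Schedule T100@1, T101@1, T102@1, T103@2, T104@2: h1:12  h2:12  h3:8  h4:8 — peak 12.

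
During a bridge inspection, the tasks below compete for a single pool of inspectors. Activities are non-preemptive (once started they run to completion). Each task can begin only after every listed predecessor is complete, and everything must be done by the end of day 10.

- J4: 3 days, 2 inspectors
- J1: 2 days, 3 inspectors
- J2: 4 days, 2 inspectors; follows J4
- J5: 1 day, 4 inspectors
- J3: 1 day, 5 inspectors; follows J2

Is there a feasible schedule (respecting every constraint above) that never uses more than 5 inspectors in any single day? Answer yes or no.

yes

Schedule J4@1, J1@1, J2@4, J5@8, J3@9: d1:5  d2:5  d3:2  d4:2  d5:2  d6:2  d7:2  d8:4  d9:5  d10:0 — peak 5 ≤ 5.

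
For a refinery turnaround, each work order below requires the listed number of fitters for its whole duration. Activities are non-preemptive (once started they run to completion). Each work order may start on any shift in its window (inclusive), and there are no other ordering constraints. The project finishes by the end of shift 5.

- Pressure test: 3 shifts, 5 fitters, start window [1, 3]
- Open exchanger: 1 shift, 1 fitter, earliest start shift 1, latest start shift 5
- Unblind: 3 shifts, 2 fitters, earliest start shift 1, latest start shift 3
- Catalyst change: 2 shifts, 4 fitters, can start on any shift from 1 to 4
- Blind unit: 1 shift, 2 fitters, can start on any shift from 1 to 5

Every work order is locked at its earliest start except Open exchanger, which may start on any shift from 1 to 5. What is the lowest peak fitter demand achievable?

13

Open exchanger@1: s1:14  s2:11  s3:7  s4:0  s5:0 → peak 14
Open exchanger@2: s1:13  s2:12  s3:7  s4:0  s5:0 → peak 13
Open exchanger@3: s1:13  s2:11  s3:8  s4:0  s5:0 → peak 13
Open exchanger@4: s1:13  s2:11  s3:7  s4:1  s5:0 → peak 13
Open exchanger@5: s1:13  s2:11  s3:7  s4:0  s5:1 → peak 13
Best is Open exchanger@2, peak 13.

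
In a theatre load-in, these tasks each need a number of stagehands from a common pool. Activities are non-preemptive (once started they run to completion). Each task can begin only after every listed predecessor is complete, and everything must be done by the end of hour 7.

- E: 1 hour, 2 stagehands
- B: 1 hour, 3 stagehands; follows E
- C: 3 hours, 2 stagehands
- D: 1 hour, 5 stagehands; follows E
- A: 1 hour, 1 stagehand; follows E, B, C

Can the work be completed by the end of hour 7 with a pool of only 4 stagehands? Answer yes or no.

The minimum achievable peak is 5; 4 < 5, so no feasible schedule stays within the cap.

no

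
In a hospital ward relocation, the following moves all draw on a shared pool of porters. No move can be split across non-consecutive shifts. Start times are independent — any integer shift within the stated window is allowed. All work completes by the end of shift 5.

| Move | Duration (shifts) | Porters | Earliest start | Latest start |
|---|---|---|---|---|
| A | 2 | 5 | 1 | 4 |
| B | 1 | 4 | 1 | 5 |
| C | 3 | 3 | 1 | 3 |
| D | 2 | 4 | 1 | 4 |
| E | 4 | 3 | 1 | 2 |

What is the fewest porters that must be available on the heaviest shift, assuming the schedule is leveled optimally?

10

Early-start (A@1, B@1, C@1, D@1, E@1) gives peak 19: s1:19  s2:15  s3:6  s4:3  s5:0.
Shift C→3, D→3, E→2.
Schedule A@1, B@1, C@3, D@3, E@2: s1:9  s2:8  s3:10  s4:10  s5:6 — peak 10.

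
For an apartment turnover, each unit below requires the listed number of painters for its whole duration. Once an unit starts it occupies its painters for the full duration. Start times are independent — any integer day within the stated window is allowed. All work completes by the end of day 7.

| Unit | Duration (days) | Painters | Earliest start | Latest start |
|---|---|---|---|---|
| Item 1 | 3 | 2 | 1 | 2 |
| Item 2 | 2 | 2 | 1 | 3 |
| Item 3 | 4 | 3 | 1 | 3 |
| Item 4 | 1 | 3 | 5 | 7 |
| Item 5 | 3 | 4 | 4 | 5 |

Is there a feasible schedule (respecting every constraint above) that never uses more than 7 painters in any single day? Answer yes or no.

Schedule Item 1@1, Item 2@1, Item 3@1, Item 4@5, Item 5@4: d1:7  d2:7  d3:5  d4:7  d5:7  d6:4  d7:0 — peak 7 ≤ 7.

yes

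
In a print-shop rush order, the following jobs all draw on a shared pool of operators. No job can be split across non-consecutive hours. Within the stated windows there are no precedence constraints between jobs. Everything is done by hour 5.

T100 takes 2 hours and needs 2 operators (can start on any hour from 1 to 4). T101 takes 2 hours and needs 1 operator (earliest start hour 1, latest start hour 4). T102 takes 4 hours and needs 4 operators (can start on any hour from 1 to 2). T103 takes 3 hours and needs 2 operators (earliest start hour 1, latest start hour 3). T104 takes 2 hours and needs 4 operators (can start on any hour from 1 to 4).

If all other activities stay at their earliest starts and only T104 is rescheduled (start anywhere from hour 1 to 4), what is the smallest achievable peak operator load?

9

T104@1: h1:13  h2:13  h3:6  h4:4  h5:0 → peak 13
T104@2: h1:9  h2:13  h3:10  h4:4  h5:0 → peak 13
T104@3: h1:9  h2:9  h3:10  h4:8  h5:0 → peak 10
T104@4: h1:9  h2:9  h3:6  h4:8  h5:4 → peak 9
Best is T104@4, peak 9.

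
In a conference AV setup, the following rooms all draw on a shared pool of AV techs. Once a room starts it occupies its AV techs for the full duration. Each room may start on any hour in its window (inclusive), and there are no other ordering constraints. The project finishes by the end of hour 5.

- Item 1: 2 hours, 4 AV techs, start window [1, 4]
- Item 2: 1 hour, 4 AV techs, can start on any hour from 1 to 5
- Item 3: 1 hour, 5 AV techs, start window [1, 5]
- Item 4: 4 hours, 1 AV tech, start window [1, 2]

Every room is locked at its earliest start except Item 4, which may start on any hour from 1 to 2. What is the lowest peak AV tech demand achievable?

Item 4@1: h1:14  h2:5  h3:1  h4:1  h5:0 → peak 14
Item 4@2: h1:13  h2:5  h3:1  h4:1  h5:1 → peak 13
Best is Item 4@2, peak 13.

13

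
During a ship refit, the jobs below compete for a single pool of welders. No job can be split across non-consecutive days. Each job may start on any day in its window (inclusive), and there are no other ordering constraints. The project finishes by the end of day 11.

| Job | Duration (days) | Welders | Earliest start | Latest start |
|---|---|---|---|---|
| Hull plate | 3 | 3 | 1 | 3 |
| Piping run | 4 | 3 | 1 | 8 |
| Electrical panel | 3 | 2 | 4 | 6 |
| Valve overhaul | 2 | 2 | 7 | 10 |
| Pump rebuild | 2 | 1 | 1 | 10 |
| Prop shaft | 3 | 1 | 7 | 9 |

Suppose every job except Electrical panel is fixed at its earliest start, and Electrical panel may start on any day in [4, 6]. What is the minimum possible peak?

Electrical panel@4: d1:7  d2:7  d3:6  d4:5  d5:2  d6:2  d7:3  d8:3  d9:1  d10:0  d11:0 → peak 7
Electrical panel@5: d1:7  d2:7  d3:6  d4:3  d5:2  d6:2  d7:5  d8:3  d9:1  d10:0  d11:0 → peak 7
Electrical panel@6: d1:7  d2:7  d3:6  d4:3  d5:0  d6:2  d7:5  d8:5  d9:1  d10:0  d11:0 → peak 7
Best is Electrical panel@4, peak 7.

7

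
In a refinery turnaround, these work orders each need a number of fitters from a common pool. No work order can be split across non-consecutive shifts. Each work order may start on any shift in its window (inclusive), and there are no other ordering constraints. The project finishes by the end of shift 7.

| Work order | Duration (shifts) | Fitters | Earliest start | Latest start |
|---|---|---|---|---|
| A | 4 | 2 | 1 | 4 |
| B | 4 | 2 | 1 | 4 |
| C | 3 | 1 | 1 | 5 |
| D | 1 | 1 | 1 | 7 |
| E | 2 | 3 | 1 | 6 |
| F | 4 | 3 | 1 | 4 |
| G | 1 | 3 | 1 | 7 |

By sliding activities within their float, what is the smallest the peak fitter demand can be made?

7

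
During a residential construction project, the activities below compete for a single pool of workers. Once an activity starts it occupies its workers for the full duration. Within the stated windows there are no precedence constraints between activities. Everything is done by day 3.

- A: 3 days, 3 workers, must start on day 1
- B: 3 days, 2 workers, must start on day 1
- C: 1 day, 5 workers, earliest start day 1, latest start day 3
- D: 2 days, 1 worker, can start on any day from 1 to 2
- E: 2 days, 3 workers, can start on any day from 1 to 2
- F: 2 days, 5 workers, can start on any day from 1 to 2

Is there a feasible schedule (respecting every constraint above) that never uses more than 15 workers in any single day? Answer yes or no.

yes

Schedule A@1, B@1, C@1, D@1, E@1, F@2: d1:14  d2:14  d3:10 — peak 14 ≤ 15.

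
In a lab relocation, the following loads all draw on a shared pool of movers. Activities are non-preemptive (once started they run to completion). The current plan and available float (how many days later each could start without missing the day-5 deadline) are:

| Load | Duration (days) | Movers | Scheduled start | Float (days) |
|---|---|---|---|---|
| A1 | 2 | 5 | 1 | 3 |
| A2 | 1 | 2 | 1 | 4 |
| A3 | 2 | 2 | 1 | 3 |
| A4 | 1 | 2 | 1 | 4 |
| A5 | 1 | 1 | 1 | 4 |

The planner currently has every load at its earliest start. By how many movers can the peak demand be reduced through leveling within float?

7

Early-start peak: d1:12  d2:7  d3:0  d4:0  d5:0 ⇒ 12.
Leveled (A1@1, A2@3, A3@3, A4@4, A5@3): d1:5  d2:5  d3:5  d4:4  d5:0 ⇒ 5.
Reduction 12 − 5 = 7.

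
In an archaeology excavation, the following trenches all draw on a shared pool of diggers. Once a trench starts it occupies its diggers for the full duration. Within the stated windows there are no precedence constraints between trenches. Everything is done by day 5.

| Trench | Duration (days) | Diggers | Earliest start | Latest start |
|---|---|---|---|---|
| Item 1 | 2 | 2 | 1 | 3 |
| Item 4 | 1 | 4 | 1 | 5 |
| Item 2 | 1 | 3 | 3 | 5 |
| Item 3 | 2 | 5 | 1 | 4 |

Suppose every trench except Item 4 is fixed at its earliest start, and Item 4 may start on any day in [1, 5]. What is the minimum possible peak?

7

Item 4@1: d1:11  d2:7  d3:3  d4:0  d5:0 → peak 11
Item 4@2: d1:7  d2:11  d3:3  d4:0  d5:0 → peak 11
Item 4@3: d1:7  d2:7  d3:7  d4:0  d5:0 → peak 7
Item 4@4: d1:7  d2:7  d3:3  d4:4  d5:0 → peak 7
Item 4@5: d1:7  d2:7  d3:3  d4:0  d5:4 → peak 7
Best is Item 4@3, peak 7.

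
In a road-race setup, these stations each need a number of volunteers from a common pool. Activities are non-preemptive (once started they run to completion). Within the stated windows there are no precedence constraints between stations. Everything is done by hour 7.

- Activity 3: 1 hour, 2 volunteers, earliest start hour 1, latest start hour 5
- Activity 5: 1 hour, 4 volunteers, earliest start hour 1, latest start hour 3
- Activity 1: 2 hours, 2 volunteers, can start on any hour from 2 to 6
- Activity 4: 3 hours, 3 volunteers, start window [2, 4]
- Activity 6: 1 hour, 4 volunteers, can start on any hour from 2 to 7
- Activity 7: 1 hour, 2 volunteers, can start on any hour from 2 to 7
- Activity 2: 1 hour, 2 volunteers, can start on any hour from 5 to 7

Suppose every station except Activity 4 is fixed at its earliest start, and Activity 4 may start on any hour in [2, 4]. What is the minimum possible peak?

8

Activity 4@2: h1:6  h2:11  h3:5  h4:3  h5:2  h6:0  h7:0 → peak 11
Activity 4@3: h1:6  h2:8  h3:5  h4:3  h5:5  h6:0  h7:0 → peak 8
Activity 4@4: h1:6  h2:8  h3:2  h4:3  h5:5  h6:3  h7:0 → peak 8
Best is Activity 4@3, peak 8.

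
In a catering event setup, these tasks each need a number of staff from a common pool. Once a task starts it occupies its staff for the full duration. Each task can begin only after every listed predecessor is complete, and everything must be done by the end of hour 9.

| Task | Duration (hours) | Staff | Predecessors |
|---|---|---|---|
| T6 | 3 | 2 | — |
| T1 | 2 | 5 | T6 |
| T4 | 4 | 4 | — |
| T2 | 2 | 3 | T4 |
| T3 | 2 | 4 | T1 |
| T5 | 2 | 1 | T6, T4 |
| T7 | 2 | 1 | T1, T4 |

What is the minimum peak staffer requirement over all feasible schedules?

8

Early-start (T6@1, T1@4, T4@1, T2@5, T3@6, T5@5, T7@6) gives peak 9: h1:6  h2:6  h3:6  h4:9  h5:9  h6:9  h7:5  h8:0  h9:0.
Shift T1→5, T3→7, T5→7, T7→7.
Schedule T6@1, T1@5, T4@1, T2@5, T3@7, T5@7, T7@7: h1:6  h2:6  h3:6  h4:4  h5:8  h6:8  h7:6  h8:6  h9:0 — peak 8.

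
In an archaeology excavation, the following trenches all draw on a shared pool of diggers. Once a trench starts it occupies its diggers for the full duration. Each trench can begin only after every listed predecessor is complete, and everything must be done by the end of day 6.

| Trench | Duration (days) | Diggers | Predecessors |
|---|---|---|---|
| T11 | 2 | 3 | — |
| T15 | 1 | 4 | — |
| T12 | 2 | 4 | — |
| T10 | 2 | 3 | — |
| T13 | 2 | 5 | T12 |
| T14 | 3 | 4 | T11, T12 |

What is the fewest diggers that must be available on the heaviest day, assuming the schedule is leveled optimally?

9

Early-start (T11@1, T15@1, T12@1, T10@1, T13@3, T14@3) gives peak 14: d1:14  d2:10  d3:9  d4:9  d5:4  d6:0.
Shift T12→2, T10→3, T13→5, T14→4.
Schedule T11@1, T15@1, T12@2, T10@3, T13@5, T14@4: d1:7  d2:7  d3:7  d4:7  d5:9  d6:9 — peak 9.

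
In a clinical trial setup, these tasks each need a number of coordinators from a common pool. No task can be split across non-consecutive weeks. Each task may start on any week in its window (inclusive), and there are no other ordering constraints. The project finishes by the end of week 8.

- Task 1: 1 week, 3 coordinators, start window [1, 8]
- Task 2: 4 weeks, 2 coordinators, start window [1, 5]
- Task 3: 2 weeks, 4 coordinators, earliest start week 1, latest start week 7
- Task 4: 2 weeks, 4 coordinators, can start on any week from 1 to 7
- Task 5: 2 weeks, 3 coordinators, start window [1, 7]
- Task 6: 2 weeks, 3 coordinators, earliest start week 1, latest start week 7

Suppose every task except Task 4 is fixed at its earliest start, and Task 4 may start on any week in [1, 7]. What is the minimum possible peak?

15

Task 4@1: w1:19  w2:16  w3:2  w4:2  w5:0  w6:0  w7:0  w8:0 → peak 19
Task 4@2: w1:15  w2:16  w3:6  w4:2  w5:0  w6:0  w7:0  w8:0 → peak 16
Task 4@3: w1:15  w2:12  w3:6  w4:6  w5:0  w6:0  w7:0  w8:0 → peak 15
Task 4@4: w1:15  w2:12  w3:2  w4:6  w5:4  w6:0  w7:0  w8:0 → peak 15
Task 4@5: w1:15  w2:12  w3:2  w4:2  w5:4  w6:4  w7:0  w8:0 → peak 15
Task 4@6: w1:15  w2:12  w3:2  w4:2  w5:0  w6:4  w7:4  w8:0 → peak 15
Task 4@7: w1:15  w2:12  w3:2  w4:2  w5:0  w6:0  w7:4  w8:4 → peak 15
Best is Task 4@3, peak 15.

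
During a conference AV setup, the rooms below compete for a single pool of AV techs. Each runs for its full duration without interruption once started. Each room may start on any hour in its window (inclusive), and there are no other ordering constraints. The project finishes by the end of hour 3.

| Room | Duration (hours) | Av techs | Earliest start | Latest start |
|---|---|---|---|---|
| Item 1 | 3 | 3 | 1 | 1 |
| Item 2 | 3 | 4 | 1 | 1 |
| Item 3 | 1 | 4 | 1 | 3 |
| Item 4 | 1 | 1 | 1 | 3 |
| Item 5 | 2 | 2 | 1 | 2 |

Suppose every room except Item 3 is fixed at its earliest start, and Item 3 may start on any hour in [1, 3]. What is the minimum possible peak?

11

Item 3@1: h1:14  h2:9  h3:7 → peak 14
Item 3@2: h1:10  h2:13  h3:7 → peak 13
Item 3@3: h1:10  h2:9  h3:11 → peak 11
Best is Item 3@3, peak 11.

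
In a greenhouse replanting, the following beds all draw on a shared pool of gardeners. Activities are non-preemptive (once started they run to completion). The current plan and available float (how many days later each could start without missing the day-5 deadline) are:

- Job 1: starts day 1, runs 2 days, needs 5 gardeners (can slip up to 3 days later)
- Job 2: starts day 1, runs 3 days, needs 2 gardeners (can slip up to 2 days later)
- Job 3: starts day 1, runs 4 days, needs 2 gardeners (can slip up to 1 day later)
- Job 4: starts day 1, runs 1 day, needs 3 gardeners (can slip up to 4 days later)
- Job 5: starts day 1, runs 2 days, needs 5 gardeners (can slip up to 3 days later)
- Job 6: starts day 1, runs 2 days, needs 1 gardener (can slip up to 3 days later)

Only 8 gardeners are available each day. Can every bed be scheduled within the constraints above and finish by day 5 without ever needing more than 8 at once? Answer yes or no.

no

The minimum achievable peak is 9; 8 < 9, so no feasible schedule stays within the cap.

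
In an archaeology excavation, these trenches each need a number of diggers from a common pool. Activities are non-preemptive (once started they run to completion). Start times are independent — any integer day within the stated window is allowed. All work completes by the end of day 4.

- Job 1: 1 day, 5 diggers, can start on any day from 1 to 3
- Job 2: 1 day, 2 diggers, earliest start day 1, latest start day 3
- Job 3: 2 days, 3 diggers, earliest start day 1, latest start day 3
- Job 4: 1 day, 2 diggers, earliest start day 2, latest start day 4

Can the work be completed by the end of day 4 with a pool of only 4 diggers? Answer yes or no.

no

The minimum achievable peak is 5; 4 < 5, so no feasible schedule stays within the cap.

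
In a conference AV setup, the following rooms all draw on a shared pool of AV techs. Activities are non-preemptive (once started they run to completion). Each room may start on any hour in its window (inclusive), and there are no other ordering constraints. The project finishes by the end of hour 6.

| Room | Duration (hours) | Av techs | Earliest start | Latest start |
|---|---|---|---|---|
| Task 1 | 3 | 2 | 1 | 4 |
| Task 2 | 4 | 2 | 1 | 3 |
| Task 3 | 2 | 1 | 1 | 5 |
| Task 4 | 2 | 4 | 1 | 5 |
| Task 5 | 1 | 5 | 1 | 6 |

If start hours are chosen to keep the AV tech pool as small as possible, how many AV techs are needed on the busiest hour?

Early-start (Task 1@1, Task 2@1, Task 3@1, Task 4@1, Task 5@1) gives peak 14: h1:14  h2:9  h3:4  h4:2  h5:0  h6:0.
Shift Task 4→4, Task 5→6.
Schedule Task 1@1, Task 2@1, Task 3@1, Task 4@4, Task 5@6: h1:5  h2:5  h3:4  h4:6  h5:4  h6:5 — peak 6.

6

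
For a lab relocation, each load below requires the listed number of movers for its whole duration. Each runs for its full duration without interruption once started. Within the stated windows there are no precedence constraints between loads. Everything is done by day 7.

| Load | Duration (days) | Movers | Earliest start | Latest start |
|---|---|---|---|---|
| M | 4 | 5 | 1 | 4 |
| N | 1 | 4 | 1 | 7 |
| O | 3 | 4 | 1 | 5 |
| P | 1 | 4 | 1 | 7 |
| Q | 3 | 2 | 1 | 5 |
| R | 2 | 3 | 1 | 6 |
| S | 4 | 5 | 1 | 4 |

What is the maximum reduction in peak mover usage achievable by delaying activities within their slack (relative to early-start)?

15

Early-start peak: d1:27  d2:19  d3:16  d4:10  d5:0  d6:0  d7:0 ⇒ 27.
Leveled (M@1, N@1, O@5, P@2, Q@1, R@5, S@3): d1:11  d2:11  d3:12  d4:10  d5:12  d6:12  d7:4 ⇒ 12.
Reduction 27 − 12 = 15.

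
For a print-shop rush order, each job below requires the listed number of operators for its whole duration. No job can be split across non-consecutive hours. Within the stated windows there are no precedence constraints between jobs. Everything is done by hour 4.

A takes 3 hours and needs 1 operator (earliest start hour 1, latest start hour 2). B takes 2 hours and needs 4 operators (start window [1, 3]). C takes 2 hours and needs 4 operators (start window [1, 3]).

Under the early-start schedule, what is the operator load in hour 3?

1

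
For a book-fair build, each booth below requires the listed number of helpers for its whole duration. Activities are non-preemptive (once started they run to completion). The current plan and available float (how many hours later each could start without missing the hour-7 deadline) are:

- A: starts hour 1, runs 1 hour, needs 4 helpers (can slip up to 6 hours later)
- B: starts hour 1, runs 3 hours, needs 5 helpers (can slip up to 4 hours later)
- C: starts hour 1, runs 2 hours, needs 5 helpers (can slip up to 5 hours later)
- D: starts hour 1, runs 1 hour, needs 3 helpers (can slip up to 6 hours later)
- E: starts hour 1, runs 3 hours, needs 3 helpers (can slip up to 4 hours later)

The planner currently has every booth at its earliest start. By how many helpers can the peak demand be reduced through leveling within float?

12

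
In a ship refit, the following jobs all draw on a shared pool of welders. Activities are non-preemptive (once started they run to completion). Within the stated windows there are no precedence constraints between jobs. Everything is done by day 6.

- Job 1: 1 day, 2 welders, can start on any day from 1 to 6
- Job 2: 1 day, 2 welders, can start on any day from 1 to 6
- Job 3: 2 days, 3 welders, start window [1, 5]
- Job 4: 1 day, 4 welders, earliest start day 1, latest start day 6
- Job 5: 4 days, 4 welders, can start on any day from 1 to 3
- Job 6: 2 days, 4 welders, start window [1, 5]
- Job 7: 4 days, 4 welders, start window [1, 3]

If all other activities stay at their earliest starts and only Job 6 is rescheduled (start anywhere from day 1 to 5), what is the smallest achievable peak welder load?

Job 6@1: d1:23  d2:15  d3:8  d4:8  d5:0  d6:0 → peak 23
Job 6@2: d1:19  d2:15  d3:12  d4:8  d5:0  d6:0 → peak 19
Job 6@3: d1:19  d2:11  d3:12  d4:12  d5:0  d6:0 → peak 19
Job 6@4: d1:19  d2:11  d3:8  d4:12  d5:4  d6:0 → peak 19
Job 6@5: d1:19  d2:11  d3:8  d4:8  d5:4  d6:4 → peak 19
Best is Job 6@2, peak 19.

19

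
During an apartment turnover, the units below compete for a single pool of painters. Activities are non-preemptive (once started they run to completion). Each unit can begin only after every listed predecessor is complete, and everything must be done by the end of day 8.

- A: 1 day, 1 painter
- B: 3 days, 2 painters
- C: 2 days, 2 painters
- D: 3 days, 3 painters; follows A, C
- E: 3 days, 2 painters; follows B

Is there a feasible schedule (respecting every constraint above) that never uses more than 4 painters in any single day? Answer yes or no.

The minimum achievable peak is 5; 4 < 5, so no feasible schedule stays within the cap.

no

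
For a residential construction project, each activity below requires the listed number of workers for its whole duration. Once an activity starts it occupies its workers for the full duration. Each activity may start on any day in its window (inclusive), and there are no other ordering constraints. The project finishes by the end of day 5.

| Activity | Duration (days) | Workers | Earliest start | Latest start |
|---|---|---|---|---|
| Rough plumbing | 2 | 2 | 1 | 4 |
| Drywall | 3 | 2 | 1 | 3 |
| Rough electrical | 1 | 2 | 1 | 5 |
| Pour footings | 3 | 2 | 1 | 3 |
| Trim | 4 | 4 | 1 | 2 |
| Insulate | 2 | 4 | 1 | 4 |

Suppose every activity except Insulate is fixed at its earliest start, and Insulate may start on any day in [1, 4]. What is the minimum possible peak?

12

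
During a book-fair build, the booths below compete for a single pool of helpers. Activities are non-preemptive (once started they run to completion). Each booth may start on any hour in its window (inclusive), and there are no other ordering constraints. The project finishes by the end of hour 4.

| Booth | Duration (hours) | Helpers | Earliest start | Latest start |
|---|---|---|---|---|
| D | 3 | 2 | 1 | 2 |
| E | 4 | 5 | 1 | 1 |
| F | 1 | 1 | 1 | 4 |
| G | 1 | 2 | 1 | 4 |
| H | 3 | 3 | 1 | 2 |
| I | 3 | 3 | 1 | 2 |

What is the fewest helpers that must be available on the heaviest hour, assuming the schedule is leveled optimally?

13

Early-start (D@1, E@1, F@1, G@1, H@1, I@1) gives peak 16: h1:16  h2:13  h3:13  h4:5.
Shift I→2.
Schedule D@1, E@1, F@1, G@1, H@1, I@2: h1:13  h2:13  h3:13  h4:8 — peak 13.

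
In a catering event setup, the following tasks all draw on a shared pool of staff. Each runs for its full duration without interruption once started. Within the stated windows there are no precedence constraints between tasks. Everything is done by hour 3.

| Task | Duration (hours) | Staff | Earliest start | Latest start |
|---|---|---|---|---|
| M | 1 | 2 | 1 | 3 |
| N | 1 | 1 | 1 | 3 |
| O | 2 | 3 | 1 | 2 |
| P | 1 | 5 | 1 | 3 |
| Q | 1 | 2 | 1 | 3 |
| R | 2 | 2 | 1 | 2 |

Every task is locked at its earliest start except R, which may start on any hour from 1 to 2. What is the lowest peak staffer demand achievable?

R@1: h1:15  h2:5  h3:0 → peak 15
R@2: h1:13  h2:5  h3:2 → peak 13
Best is R@2, peak 13.

13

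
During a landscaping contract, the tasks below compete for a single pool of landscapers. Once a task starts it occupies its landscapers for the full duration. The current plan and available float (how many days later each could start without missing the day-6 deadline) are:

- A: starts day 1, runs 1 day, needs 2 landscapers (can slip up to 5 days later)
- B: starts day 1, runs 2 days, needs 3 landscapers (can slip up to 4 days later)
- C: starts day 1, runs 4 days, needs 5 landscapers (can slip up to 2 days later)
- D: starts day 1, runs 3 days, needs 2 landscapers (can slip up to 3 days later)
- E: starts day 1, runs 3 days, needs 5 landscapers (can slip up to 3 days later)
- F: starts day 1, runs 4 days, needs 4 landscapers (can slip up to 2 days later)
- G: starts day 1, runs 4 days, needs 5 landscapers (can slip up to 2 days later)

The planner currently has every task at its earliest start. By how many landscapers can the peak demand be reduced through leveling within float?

Early-start peak: d1:26  d2:24  d3:21  d4:14  d5:0  d6:0 ⇒ 26.
Leveled (A@1, B@1, C@1, D@1, E@4, F@1, G@2): d1:16  d2:19  d3:16  d4:19  d5:10  d6:5 ⇒ 19.
Reduction 26 − 19 = 7.

7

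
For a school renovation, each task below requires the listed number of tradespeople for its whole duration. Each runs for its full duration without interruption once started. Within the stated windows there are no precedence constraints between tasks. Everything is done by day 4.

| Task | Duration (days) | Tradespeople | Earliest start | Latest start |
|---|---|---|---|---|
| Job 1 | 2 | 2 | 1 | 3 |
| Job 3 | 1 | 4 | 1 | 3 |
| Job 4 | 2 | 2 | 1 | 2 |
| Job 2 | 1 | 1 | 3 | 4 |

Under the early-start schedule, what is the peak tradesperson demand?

8

Early-start schedule: Job 1@1, Job 3@1, Job 4@1, Job 2@3.
Load per day: day 1: 8, day 2: 4, day 3: 1, day 4: 0.
Peak is 8.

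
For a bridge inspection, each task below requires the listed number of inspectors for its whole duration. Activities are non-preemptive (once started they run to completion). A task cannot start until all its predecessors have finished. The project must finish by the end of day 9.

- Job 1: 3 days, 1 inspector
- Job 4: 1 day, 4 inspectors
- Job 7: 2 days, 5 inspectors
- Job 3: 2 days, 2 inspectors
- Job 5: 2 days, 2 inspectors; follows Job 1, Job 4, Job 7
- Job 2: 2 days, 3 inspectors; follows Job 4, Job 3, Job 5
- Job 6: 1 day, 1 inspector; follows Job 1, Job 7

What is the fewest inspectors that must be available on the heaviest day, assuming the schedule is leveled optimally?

5

Early-start (Job 1@1, Job 4@1, Job 7@1, Job 3@1, Job 5@4, Job 2@6, Job 6@4) gives peak 12: d1:12  d2:8  d3:1  d4:3  d5:2  d6:3  d7:3  d8:0  d9:0.
Shift Job 7→4, Job 3→2, Job 5→6, Job 2→8, Job 6→6.
Schedule Job 1@1, Job 4@1, Job 7@4, Job 3@2, Job 5@6, Job 2@8, Job 6@6: d1:5  d2:3  d3:3  d4:5  d5:5  d6:3  d7:2  d8:3  d9:3 — peak 5.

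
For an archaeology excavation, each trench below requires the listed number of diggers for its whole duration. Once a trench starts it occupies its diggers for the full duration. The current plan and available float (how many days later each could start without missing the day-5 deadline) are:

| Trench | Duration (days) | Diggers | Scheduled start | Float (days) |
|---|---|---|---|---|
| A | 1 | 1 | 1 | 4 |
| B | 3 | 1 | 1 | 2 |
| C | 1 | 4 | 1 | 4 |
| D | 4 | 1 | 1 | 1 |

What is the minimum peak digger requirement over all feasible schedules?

4

Early-start (A@1, B@1, C@1, D@1) gives peak 7: d1:7  d2:2  d3:2  d4:1  d5:0.
Shift C→5.
Schedule A@1, B@1, C@5, D@1: d1:3  d2:2  d3:2  d4:1  d5:4 — peak 4.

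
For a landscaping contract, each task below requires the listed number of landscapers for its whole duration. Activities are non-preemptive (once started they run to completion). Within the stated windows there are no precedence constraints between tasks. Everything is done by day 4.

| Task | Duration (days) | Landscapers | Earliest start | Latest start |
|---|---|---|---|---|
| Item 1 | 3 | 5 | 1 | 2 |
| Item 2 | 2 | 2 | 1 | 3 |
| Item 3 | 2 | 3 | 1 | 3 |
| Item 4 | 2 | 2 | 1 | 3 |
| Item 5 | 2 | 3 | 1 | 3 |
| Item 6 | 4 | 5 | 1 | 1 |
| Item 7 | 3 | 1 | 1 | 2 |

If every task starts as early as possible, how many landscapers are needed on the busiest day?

Early-start schedule: Item 1@1, Item 2@1, Item 3@1, Item 4@1, Item 5@1, Item 6@1, Item 7@1.
Load per day: day 1: 21, day 2: 21, day 3: 11, day 4: 5.
Peak is 21.

21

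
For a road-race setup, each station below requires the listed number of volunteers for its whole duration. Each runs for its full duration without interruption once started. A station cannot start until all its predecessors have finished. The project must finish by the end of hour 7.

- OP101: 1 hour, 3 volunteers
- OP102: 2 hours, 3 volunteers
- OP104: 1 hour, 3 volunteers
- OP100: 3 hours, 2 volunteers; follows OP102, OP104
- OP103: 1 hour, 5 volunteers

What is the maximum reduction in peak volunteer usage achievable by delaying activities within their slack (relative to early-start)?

9

Early-start peak: h1:14  h2:3  h3:2  h4:2  h5:2  h6:0  h7:0 ⇒ 14.
Leveled (OP101@4, OP102@1, OP104@3, OP100@4, OP103@7): h1:3  h2:3  h3:3  h4:5  h5:2  h6:2  h7:5 ⇒ 5.
Reduction 14 − 5 = 9.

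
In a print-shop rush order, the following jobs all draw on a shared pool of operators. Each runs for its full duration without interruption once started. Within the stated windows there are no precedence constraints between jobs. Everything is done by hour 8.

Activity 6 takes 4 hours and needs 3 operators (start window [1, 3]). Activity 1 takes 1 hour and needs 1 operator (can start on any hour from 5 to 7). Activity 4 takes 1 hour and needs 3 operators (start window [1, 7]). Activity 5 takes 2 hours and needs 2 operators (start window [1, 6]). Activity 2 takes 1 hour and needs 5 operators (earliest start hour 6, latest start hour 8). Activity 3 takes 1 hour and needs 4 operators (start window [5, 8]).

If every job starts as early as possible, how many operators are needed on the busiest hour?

Early-start schedule: Activity 6@1, Activity 1@5, Activity 4@1, Activity 5@1, Activity 2@6, Activity 3@5.
Load per hour: hour 1: 8, hour 2: 5, hour 3: 3, hour 4: 3, hour 5: 5, hour 6: 5, hour 7: 0, hour 8: 0.
Peak is 8.

8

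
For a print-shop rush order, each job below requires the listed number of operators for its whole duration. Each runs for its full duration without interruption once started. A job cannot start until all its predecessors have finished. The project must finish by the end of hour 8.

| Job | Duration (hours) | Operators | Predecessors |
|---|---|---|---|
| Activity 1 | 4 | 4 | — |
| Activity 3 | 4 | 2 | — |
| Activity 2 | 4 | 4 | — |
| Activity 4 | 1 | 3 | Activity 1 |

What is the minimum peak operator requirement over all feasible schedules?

Early-start (Activity 1@1, Activity 3@1, Activity 2@1, Activity 4@5) gives peak 10: h1:10  h2:10  h3:10  h4:10  h5:3  h6:0  h7:0  h8:0.
Shift Activity 2→5.
Schedule Activity 1@1, Activity 3@1, Activity 2@5, Activity 4@5: h1:6  h2:6  h3:6  h4:6  h5:7  h6:4  h7:4  h8:4 — peak 7.

7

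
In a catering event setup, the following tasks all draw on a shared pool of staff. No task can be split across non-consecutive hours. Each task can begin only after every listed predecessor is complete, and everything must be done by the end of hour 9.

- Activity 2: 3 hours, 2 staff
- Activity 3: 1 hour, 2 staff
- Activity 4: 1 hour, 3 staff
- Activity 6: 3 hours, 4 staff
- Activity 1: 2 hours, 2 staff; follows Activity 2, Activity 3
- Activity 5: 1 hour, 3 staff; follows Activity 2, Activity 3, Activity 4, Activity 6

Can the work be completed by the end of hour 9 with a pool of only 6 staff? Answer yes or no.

yes

Schedule Activity 2@1, Activity 3@1, Activity 4@2, Activity 6@4, Activity 1@7, Activity 5@7: h1:4  h2:5  h3:2  h4:4  h5:4  h6:4  h7:5  h8:2  h9:0 — peak 5 ≤ 6.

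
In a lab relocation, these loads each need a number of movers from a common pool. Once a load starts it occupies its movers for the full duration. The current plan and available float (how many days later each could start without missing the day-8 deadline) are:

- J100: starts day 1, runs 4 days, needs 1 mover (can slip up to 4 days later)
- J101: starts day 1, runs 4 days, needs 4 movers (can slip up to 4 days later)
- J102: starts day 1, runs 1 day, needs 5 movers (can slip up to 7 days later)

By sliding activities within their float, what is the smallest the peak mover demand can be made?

5

Early-start (J100@1, J101@1, J102@1) gives peak 10: d1:10  d2:5  d3:5  d4:5  d5:0  d6:0  d7:0  d8:0.
Shift J102→5.
Schedule J100@1, J101@1, J102@5: d1:5  d2:5  d3:5  d4:5  d5:5  d6:0  d7:0  d8:0 — peak 5.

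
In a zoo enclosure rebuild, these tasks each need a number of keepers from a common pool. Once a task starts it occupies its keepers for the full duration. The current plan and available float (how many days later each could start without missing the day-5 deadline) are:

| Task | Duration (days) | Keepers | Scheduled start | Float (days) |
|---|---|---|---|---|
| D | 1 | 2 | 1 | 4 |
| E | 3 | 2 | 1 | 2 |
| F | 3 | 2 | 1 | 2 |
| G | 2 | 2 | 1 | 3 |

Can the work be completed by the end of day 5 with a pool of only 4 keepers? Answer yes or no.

yes

Schedule D@1, E@1, F@2, G@4: d1:4  d2:4  d3:4  d4:4  d5:2 — peak 4 ≤ 4.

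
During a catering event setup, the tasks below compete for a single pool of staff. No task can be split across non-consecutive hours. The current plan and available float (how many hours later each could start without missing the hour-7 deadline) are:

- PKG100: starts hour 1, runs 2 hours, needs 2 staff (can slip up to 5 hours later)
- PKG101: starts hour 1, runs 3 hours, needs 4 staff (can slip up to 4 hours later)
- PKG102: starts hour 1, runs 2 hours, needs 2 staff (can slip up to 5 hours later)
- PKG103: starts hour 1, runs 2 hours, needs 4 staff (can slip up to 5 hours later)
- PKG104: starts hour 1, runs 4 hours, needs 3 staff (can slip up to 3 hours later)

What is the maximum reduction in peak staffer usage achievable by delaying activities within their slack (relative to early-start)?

Early-start peak: h1:15  h2:15  h3:7  h4:3  h5:0  h6:0  h7:0 ⇒ 15.
Leveled (PKG100@1, PKG101@1, PKG102@3, PKG103@5, PKG104@4): h1:6  h2:6  h3:6  h4:5  h5:7  h6:7  h7:3 ⇒ 7.
Reduction 15 − 7 = 8.

8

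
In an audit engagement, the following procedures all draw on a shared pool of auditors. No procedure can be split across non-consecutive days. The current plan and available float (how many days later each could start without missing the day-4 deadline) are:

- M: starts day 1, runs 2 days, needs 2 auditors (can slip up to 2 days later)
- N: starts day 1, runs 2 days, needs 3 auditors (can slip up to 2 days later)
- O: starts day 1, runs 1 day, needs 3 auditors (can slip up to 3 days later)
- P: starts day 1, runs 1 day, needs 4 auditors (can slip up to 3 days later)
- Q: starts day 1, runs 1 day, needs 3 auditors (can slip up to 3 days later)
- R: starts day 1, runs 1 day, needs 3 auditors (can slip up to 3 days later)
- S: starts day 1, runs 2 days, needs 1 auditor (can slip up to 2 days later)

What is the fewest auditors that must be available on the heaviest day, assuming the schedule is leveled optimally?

7

Early-start (M@1, N@1, O@1, P@1, Q@1, R@1, S@1) gives peak 19: d1:19  d2:6  d3:0  d4:0.
Shift O→3, P→3, Q→4, R→4.
Schedule M@1, N@1, O@3, P@3, Q@4, R@4, S@1: d1:6  d2:6  d3:7  d4:6 — peak 7.
Total auditor-days = 25 over 4 days ⇒ peak ≥ ⌈25/4⌉ = 7, so 7 is optimal.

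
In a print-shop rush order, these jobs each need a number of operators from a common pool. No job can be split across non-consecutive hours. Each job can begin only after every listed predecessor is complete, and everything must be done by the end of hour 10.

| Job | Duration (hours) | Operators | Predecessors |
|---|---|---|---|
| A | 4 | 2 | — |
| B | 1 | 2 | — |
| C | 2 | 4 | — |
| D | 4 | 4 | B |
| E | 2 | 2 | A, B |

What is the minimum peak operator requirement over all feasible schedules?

Early-start (A@1, B@1, C@1, D@2, E@5) gives peak 10: h1:8  h2:10  h3:6  h4:6  h5:6  h6:2  h7:0  h8:0  h9:0  h10:0.
Shift C→2, D→4.
Schedule A@1, B@1, C@2, D@4, E@5: h1:4  h2:6  h3:6  h4:6  h5:6  h6:6  h7:4  h8:0  h9:0  h10:0 — peak 6.

6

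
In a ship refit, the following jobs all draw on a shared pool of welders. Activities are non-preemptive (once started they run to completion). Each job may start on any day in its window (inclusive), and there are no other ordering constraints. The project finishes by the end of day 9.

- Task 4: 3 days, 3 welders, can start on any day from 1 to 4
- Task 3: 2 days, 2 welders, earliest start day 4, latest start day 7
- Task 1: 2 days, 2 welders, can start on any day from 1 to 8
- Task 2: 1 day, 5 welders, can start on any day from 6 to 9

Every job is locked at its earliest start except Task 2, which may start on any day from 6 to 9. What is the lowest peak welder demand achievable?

Task 2@6: d1:5  d2:5  d3:3  d4:2  d5:2  d6:5  d7:0  d8:0  d9:0 → peak 5
Task 2@7: d1:5  d2:5  d3:3  d4:2  d5:2  d6:0  d7:5  d8:0  d9:0 → peak 5
Task 2@8: d1:5  d2:5  d3:3  d4:2  d5:2  d6:0  d7:0  d8:5  d9:0 → peak 5
Task 2@9: d1:5  d2:5  d3:3  d4:2  d5:2  d6:0  d7:0  d8:0  d9:5 → peak 5
Best is Task 2@6, peak 5.

5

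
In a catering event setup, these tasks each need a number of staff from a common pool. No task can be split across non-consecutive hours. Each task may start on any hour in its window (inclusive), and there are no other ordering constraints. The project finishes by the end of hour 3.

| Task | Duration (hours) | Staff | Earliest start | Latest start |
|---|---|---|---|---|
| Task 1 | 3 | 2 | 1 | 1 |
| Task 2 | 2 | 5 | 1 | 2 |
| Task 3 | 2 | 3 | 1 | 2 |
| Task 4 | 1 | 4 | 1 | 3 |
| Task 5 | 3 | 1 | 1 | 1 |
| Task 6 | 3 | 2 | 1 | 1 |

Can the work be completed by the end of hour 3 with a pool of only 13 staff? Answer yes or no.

yes

Schedule Task 1@1, Task 2@1, Task 3@1, Task 4@3, Task 5@1, Task 6@1: h1:13  h2:13  h3:9 — peak 13 ≤ 13.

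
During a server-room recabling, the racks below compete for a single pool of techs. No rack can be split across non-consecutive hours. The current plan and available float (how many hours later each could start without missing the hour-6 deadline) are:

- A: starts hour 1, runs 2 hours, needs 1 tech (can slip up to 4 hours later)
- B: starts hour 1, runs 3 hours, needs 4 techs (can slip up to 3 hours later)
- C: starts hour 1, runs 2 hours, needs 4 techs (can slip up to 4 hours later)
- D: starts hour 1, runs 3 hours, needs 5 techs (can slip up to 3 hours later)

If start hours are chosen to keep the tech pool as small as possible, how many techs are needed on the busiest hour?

Early-start (A@1, B@1, C@1, D@1) gives peak 14: h1:14  h2:14  h3:9  h4:0  h5:0  h6:0.
Shift B→4, C→4.
Schedule A@1, B@4, C@4, D@1: h1:6  h2:6  h3:5  h4:8  h5:8  h6:4 — peak 8.

8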